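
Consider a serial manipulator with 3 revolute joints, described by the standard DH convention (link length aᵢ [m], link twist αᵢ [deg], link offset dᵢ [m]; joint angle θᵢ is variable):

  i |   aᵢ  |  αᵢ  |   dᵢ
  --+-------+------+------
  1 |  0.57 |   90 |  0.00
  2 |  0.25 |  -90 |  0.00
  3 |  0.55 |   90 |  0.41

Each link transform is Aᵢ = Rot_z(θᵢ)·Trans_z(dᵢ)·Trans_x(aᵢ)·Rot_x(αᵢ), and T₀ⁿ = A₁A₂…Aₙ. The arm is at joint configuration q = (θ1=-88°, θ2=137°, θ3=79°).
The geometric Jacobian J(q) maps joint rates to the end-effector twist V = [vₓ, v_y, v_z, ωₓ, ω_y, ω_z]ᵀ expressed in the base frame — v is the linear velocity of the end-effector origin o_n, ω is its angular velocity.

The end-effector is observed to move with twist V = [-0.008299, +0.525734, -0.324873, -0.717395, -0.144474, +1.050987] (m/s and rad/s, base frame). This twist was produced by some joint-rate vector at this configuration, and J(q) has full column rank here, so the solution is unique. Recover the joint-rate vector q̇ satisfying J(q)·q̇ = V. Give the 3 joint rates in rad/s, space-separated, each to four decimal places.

0.9230 0.7220 -0.1750

o_n = [0.5406, -0.0119, -0.0578]
J₁: ẑ×o_n = [0.0119, 0.5406, -0.0000], ω = ẑ
J2: z=[-0.9994, -0.0349, 0.0000] o=[0.0199, -0.5697, 0.0000] → [0.0020, -0.0577, -0.5392, -0.9994, -0.0349, 0.0000]
J3: z=[-0.0238, 0.6816, -0.7314] o=[0.0135, -0.3869, 0.1705] → [0.1187, -0.3910, -0.3682, -0.0238, 0.6816, -0.7314]
q̇ = J⁺·V = [0.9230, 0.7220, -0.1750]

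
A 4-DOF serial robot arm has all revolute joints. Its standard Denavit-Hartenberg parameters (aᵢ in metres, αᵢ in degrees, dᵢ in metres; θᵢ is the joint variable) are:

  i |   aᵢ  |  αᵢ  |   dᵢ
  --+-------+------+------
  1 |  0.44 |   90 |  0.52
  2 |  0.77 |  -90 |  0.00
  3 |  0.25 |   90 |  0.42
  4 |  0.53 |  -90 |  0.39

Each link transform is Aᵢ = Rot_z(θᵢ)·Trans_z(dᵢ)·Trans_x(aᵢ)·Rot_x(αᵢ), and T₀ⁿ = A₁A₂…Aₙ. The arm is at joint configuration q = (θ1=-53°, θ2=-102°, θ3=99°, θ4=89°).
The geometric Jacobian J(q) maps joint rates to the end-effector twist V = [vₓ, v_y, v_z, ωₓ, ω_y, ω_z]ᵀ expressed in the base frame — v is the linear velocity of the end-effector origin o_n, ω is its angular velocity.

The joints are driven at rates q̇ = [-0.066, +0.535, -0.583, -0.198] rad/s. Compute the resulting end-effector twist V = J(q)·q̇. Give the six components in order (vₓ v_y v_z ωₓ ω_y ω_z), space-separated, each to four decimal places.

o_n = [0.9377, -0.7176, -0.7678]
J₁: ẑ×o_n = [0.7176, 0.9377, -0.0000], ω = ẑ
J2: z=[-0.7986, -0.6018, 0.0000] o=[0.2648, -0.3514, 0.5200] → [0.7750, -1.0285, 0.6974, -0.7986, -0.6018, 0.0000]
J3: z=[0.5887, -0.7812, -0.2079] o=[0.1685, -0.2235, -0.2332] → [0.3149, 0.1548, 0.3101, 0.5887, -0.7812, -0.2079]
J4: z=[0.0014, 0.2581, -0.9661] o=[0.6178, -0.4095, -0.2822] → [-0.4229, -0.3084, -0.0830, 0.0014, 0.2581, -0.9661]
V = J·q̇ = [0.2674, -0.6413, 0.2087, -0.7707, 0.0823, 0.2465]

0.2674 -0.6413 0.2087 -0.7707 0.0823 0.2465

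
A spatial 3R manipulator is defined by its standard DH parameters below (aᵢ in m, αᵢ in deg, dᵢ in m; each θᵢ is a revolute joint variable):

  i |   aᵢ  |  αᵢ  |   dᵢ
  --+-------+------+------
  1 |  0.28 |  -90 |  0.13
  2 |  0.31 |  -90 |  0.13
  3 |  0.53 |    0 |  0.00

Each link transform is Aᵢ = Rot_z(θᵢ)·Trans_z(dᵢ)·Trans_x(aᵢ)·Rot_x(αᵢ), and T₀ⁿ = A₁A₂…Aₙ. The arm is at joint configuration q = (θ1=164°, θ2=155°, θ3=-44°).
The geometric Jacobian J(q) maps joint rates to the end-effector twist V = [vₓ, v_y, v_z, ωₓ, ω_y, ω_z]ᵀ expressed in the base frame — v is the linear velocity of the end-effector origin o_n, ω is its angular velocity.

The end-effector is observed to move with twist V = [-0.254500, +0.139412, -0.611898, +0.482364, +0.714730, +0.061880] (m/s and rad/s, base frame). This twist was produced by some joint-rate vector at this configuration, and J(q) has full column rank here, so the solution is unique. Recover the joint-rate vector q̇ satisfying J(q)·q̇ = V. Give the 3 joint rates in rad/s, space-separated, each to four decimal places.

-0.5100 -0.8200 0.6310

o_n = [0.1957, -0.5744, -0.1621]
J₁: ẑ×o_n = [0.5744, 0.1957, -0.0000], ω = ẑ
J2: z=[-0.2756, -0.9613, 0.0000] o=[-0.2692, 0.0772, 0.1300] → [0.2808, -0.0805, 0.6265, -0.2756, -0.9613, 0.0000]
J3: z=[0.4062, -0.1165, 0.9063] o=[-0.0349, -0.1252, -0.0010] → [0.4258, 0.2745, -0.1556, 0.4062, -0.1165, 0.9063]
q̇ = J⁺·V = [-0.5100, -0.8200, 0.6310]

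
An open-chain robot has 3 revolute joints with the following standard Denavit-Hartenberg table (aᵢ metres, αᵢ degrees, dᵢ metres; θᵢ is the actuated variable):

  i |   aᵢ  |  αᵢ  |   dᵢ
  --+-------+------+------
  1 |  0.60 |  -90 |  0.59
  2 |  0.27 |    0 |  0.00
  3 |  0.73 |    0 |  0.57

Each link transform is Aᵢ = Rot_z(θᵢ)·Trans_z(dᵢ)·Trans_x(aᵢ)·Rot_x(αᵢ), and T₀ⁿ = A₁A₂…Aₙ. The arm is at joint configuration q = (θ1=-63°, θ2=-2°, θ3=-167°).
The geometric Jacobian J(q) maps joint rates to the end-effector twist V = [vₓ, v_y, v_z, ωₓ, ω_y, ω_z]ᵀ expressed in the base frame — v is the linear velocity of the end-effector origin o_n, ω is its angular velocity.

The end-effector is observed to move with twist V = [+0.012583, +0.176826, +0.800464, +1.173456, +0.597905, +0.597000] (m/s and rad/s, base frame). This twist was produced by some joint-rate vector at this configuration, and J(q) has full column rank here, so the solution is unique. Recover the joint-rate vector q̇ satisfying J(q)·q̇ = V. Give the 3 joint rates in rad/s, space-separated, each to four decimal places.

0.5970 0.5310 0.7860

o_n = [0.5774, 0.1222, 0.7387]
J₁: ẑ×o_n = [-0.1222, 0.5774, 0.0000], ω = ẑ
J2: z=[0.8910, 0.4540, 0.0000] o=[0.2724, -0.5346, 0.5900] → [0.0675, -0.1325, 0.4468, 0.8910, 0.4540, 0.0000]
J3: z=[0.8910, 0.4540, 0.0000] o=[0.3949, -0.7750, 0.5994] → [0.0632, -0.1241, 0.7166, 0.8910, 0.4540, 0.0000]
q̇ = J⁺·V = [0.5970, 0.5310, 0.7860]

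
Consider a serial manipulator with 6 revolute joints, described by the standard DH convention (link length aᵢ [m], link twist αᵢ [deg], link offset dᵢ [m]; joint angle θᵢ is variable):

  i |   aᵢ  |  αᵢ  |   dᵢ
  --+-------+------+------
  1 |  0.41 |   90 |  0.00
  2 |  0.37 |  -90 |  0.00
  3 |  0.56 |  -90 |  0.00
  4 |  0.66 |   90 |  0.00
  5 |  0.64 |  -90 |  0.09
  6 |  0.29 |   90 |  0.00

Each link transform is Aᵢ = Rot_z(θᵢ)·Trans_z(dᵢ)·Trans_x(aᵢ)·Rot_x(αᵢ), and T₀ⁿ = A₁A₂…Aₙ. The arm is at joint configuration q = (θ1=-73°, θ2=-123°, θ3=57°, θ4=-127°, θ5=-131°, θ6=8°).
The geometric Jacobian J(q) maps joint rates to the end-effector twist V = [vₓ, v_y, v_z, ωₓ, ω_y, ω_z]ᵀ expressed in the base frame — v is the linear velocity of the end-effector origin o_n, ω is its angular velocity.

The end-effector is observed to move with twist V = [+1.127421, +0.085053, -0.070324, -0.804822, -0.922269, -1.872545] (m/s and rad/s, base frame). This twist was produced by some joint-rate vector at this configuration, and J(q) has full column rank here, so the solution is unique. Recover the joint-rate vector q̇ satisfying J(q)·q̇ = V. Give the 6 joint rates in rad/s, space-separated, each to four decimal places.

-0.1760 0.3050 0.7350 -0.7730 -0.4140 0.8000

o_n = [-0.0442, 0.2444, -1.0322]
J₁: ẑ×o_n = [-0.2444, -0.0442, 0.0000], ω = ẑ
J2: z=[-0.9563, -0.2924, 0.0000] o=[0.1199, -0.3921, 0.0000] → [0.3018, -0.9871, -0.6567, -0.9563, -0.2924, 0.0000]
J3: z=[0.2452, -0.8020, -0.5446] o=[0.0610, -0.1994, -0.3103] → [0.8207, 0.2343, 0.0245, 0.2452, -0.8020, -0.5446]
J4: z=[0.6544, -0.2776, 0.7034] o=[0.4615, 0.0968, -0.5661] → [0.0255, -0.0507, -0.0438, 0.6544, -0.2776, 0.7034]
J5: z=[-0.7188, 0.0603, 0.6926] o=[0.3067, -0.5360, -0.6718] → [-0.5622, -0.5021, -0.5399, -0.7188, 0.0603, 0.6926]
J6: z=[-0.6064, -0.5415, -0.5823] o=[0.0244, 0.0061, -0.8819] → [0.2202, -0.0512, -0.1817, -0.6064, -0.5415, -0.5823]
q̇ = J⁺·V = [-0.1760, 0.3050, 0.7350, -0.7730, -0.4140, 0.8000]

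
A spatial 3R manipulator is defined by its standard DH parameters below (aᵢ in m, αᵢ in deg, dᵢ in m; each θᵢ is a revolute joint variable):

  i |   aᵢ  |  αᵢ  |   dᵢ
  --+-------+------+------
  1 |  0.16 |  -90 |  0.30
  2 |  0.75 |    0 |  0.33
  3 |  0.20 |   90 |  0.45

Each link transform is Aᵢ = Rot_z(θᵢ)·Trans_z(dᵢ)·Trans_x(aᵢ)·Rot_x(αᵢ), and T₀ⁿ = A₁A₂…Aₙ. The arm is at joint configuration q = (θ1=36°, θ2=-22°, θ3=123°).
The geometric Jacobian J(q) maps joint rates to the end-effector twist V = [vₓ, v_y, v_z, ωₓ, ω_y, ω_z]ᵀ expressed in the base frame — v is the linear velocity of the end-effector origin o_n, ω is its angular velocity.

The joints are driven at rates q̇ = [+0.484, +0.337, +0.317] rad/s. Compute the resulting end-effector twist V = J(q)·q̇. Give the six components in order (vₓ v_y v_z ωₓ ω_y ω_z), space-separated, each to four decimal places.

o_n = [0.2027, 1.1114, 0.3846]
J₁: ẑ×o_n = [-1.1114, 0.2027, 0.0000], ω = ẑ
J2: z=[-0.5878, 0.8090, 0.0000] o=[0.1294, 0.0940, 0.3000] → [0.0685, 0.0497, -0.6572, -0.5878, 0.8090, 0.0000]
J3: z=[-0.5878, 0.8090, 0.0000] o=[0.4981, 0.7698, 0.5810] → [-0.1588, -0.1154, 0.0382, -0.5878, 0.8090, 0.0000]
V = J·q̇ = [-0.5652, 0.0783, -0.2094, -0.3844, 0.5291, 0.4840]

-0.5652 0.0783 -0.2094 -0.3844 0.5291 0.4840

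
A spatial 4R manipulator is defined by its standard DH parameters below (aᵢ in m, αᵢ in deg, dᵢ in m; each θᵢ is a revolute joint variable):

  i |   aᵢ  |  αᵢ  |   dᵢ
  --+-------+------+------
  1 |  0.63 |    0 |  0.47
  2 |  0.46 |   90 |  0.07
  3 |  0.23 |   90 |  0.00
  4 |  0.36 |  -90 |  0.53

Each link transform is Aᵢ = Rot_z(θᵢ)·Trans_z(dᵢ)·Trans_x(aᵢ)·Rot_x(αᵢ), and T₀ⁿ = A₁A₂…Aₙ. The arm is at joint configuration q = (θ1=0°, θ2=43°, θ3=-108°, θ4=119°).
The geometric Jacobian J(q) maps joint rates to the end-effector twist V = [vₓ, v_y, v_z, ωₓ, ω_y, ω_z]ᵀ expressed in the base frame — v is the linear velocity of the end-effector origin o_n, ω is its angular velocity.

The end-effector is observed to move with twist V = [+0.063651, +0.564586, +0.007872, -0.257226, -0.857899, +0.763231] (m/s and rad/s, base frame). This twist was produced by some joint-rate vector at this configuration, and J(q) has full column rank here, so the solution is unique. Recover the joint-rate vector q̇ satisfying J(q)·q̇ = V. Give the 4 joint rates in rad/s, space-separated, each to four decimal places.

0.5620 -0.0500 0.4520 0.8130

o_n = [0.8000, -0.2720, 0.6510]
J₁: ẑ×o_n = [0.2720, 0.8000, -0.0000], ω = ẑ
J2: z=[0.0000, 0.0000, 1.0000] o=[0.6300, 0.0000, 0.4700] → [0.2720, 0.1700, -0.0000, 0.0000, 0.0000, 1.0000]
J3: z=[0.6820, -0.7314, 0.0000] o=[0.9664, 0.3137, 0.5400] → [-0.0812, -0.0757, -0.5212, 0.6820, -0.7314, 0.0000]
J4: z=[-0.6956, -0.6486, 0.3090] o=[0.9144, 0.2652, 0.3213] → [-0.0479, 0.1940, 0.2995, -0.6956, -0.6486, 0.3090]
q̇ = J⁺·V = [0.5620, -0.0500, 0.4520, 0.8130]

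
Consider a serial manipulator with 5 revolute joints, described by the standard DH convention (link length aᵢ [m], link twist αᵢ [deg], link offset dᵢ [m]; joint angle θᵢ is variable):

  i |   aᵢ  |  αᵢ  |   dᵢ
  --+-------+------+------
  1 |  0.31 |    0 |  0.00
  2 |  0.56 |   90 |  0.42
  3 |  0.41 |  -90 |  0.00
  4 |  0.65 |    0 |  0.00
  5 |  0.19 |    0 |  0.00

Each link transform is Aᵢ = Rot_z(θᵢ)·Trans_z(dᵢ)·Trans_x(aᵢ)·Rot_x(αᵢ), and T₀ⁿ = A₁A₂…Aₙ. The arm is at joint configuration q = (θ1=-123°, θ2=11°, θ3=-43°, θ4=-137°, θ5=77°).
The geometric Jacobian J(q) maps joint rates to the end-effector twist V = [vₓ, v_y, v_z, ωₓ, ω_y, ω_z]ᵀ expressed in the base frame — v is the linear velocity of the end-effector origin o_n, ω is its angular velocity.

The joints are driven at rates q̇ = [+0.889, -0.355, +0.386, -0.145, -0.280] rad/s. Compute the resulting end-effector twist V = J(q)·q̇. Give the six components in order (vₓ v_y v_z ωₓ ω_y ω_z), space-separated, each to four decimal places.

o_n = [-0.9503, -0.5716, 0.3998]
J₁: ẑ×o_n = [0.5716, -0.9503, 0.0000], ω = ẑ
J2: z=[0.0000, 0.0000, 1.0000] o=[-0.1688, -0.2600, 0.0000] → [0.3116, -0.7815, 0.0000, 0.0000, 0.0000, 1.0000]
J3: z=[-0.9272, 0.3746, 0.0000] o=[-0.3786, -0.7792, 0.4200] → [-0.0076, -0.0187, 0.0217, -0.9272, 0.3746, 0.0000]
J4: z=[-0.2555, -0.6323, 0.7314] o=[-0.4909, -1.0572, 0.1404] → [-0.5192, -0.2697, -0.4145, -0.2555, -0.6323, 0.7314]
J5: z=[-0.2555, -0.6323, 0.7314] o=[-0.7717, -0.5688, 0.4646] → [0.0430, -0.1472, -0.1122, -0.2555, -0.6323, 0.7314]
V = J·q̇ = [0.4579, -0.4943, 0.0999, -0.2493, 0.4133, 0.2232]

0.4579 -0.4943 0.0999 -0.2493 0.4133 0.2232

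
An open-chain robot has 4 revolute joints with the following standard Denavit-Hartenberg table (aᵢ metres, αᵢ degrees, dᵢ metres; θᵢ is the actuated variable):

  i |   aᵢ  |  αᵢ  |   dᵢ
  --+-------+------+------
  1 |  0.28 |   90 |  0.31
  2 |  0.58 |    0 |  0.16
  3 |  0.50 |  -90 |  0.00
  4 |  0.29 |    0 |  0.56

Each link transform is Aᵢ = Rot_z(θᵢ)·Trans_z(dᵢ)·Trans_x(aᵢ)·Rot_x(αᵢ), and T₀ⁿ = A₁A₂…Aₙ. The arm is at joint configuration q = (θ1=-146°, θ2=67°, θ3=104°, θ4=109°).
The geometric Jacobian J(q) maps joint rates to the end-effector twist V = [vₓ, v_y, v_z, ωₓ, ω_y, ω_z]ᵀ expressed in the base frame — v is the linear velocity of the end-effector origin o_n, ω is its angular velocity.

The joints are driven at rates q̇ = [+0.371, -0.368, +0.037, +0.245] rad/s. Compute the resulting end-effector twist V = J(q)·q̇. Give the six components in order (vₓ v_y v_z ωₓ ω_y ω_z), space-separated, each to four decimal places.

-0.0575 -0.0191 0.0677 0.2169 -0.2530 0.1290

o_n = [0.0486, -0.1050, 0.3542]
J₁: ẑ×o_n = [0.1050, 0.0486, -0.0000], ω = ẑ
J2: z=[-0.5592, 0.8290, 0.0000] o=[-0.2321, -0.1566, 0.3100] → [0.0367, 0.0247, -0.2616, -0.5592, 0.8290, 0.0000]
J3: z=[-0.5592, 0.8290, 0.0000] o=[-0.5095, -0.1507, 0.8439] → [-0.4059, -0.2738, -0.4882, -0.5592, 0.8290, 0.0000]
J4: z=[0.1297, 0.0875, -0.9877] o=[-0.1001, 0.1255, 0.9221] → [-0.2773, -0.0732, -0.0429, 0.1297, 0.0875, -0.9877]
V = J·q̇ = [-0.0575, -0.0191, 0.0677, 0.2169, -0.2530, 0.1290]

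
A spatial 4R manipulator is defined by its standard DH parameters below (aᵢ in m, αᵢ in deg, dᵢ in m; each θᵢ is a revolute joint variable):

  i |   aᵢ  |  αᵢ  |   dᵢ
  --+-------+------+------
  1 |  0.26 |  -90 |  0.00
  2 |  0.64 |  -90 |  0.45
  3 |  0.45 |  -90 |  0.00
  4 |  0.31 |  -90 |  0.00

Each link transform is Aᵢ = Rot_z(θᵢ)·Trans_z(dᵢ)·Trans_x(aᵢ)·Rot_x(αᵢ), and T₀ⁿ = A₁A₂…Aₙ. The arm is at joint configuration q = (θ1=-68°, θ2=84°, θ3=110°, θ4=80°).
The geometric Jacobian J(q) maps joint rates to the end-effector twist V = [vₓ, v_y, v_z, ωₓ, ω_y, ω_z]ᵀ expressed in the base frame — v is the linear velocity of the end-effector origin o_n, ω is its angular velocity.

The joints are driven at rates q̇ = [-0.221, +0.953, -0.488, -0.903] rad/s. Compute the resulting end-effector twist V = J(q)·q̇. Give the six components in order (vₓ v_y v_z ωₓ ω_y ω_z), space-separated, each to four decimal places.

o_n = [0.2077, -0.5767, -0.4332]
J₁: ẑ×o_n = [0.5767, 0.2077, -0.0000], ω = ẑ
J2: z=[0.9272, 0.3746, 0.0000] o=[0.0974, -0.2411, 0.0000] → [-0.1623, 0.4017, -0.3525, 0.9272, 0.3746, 0.0000]
J3: z=[-0.3726, 0.9221, -0.1045] o=[0.5397, -0.1345, -0.6365] → [0.1412, 0.1104, 0.4709, -0.3726, 0.9221, -0.1045]
J4: z=[0.2803, 0.2192, 0.9345] o=[0.1416, -0.2780, -0.4834] → [0.2901, 0.0477, -0.0982, 0.2803, 0.2192, 0.9345]
V = J·q̇ = [-0.6130, 0.2399, -0.4770, 0.8123, -0.2909, -1.0139]

-0.6130 0.2399 -0.4770 0.8123 -0.2909 -1.0139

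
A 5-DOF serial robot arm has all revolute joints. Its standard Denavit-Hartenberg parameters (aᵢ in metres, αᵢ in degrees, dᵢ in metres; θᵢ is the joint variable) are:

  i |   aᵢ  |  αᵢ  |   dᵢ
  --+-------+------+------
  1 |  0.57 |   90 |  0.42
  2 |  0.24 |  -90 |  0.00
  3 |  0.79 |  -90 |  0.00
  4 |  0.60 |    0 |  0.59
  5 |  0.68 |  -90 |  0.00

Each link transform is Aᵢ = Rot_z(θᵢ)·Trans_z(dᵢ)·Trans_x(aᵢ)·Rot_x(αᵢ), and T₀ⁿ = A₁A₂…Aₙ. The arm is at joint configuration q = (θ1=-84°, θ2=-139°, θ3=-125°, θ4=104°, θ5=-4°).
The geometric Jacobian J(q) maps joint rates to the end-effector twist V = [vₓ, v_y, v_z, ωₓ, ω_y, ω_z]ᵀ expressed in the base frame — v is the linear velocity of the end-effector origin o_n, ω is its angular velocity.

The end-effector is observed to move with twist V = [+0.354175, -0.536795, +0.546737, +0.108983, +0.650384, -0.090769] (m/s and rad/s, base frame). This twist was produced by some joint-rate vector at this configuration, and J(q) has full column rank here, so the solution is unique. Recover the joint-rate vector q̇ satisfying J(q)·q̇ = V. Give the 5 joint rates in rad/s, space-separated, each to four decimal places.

0.2920 -0.6880 -0.1280 -0.0080 0.9000

o_n = [-0.8252, 0.4855, 1.0885]
J₁: ẑ×o_n = [-0.4855, -0.8252, 0.0000], ω = ẑ
J2: z=[-0.9945, -0.1045, 0.0000] o=[0.0596, -0.5669, 0.4200] → [-0.0699, 0.6648, -1.1391, -0.9945, -0.1045, 0.0000]
J3: z=[0.0686, -0.6525, -0.7547] o=[0.0406, -0.3867, 0.2625] → [0.1194, 0.5968, -0.5051, 0.0686, -0.6525, -0.7547]
J4: z=[-0.6351, 0.5549, -0.5374] o=[-0.5672, -0.7945, 0.5598] → [0.9812, 0.4744, -0.6697, -0.6351, 0.5549, -0.5374]
J5: z=[-0.6351, 0.5549, -0.5374] o=[-0.8701, -0.0123, 0.6275] → [0.5234, 0.2686, -0.3411, -0.6351, 0.5549, -0.5374]
q̇ = J⁺·V = [0.2920, -0.6880, -0.1280, -0.0080, 0.9000]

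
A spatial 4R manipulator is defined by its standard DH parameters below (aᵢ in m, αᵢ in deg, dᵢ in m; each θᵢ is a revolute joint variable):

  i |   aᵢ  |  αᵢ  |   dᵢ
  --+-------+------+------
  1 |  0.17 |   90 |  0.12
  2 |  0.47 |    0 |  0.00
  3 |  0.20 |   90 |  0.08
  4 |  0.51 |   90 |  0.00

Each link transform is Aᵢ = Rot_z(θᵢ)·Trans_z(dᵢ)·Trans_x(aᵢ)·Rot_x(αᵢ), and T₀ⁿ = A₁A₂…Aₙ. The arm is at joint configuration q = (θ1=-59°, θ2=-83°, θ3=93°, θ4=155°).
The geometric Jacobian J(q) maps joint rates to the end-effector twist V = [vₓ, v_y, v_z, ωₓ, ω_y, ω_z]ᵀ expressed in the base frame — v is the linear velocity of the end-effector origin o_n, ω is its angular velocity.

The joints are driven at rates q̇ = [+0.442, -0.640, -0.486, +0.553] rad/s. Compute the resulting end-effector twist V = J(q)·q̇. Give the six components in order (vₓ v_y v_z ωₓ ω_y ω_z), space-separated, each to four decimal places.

0.0340 0.4131 0.2334 1.0146 0.4976 -0.1026

o_n = [-0.2693, -0.1257, -0.3920]
J₁: ẑ×o_n = [0.1257, -0.2693, 0.0000], ω = ẑ
J2: z=[-0.8572, -0.5150, 0.0000] o=[0.0876, -0.1457, 0.1200] → [0.2637, -0.4389, -0.2010, -0.8572, -0.5150, 0.0000]
J3: z=[-0.8572, -0.5150, 0.0000] o=[0.1171, -0.1948, -0.3465] → [0.0235, -0.0390, -0.2582, -0.8572, -0.5150, 0.0000]
J4: z=[0.0894, -0.1488, -0.9848] o=[0.1499, -0.4048, -0.3118] → [0.2869, 0.4200, -0.0374, 0.0894, -0.1488, -0.9848]
V = J·q̇ = [0.0340, 0.4131, 0.2334, 1.0146, 0.4976, -0.1026]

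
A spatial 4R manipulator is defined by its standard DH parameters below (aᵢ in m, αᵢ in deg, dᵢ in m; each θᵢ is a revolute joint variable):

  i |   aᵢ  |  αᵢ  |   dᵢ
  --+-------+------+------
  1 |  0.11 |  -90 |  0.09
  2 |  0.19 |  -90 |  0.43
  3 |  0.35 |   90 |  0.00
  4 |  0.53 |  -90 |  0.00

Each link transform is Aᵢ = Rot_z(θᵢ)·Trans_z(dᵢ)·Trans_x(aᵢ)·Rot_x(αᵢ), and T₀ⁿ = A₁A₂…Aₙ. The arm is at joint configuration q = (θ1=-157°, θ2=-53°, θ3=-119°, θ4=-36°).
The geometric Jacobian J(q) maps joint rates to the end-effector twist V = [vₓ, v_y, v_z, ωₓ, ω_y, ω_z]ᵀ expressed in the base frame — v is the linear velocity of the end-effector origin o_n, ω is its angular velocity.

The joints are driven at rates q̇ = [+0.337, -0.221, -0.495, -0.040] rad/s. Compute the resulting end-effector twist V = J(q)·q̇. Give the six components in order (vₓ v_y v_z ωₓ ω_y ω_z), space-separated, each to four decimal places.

o_n = [0.6658, -0.9245, 0.1277]
J₁: ẑ×o_n = [0.9245, 0.6658, -0.0000], ω = ẑ
J2: z=[0.3907, -0.9205, 0.0000] o=[-0.1013, -0.0430, 0.0900] → [-0.0347, -0.0147, 0.3617, 0.3907, -0.9205, 0.0000]
J3: z=[-0.7351, -0.3121, -0.6018] o=[-0.0385, -0.4835, 0.2417] → [-0.2298, -0.5077, 0.5440, -0.7351, -0.3121, -0.6018]
J4: z=[0.2951, 0.6519, -0.6985] o=[0.1751, -0.7254, 0.1062] → [-0.1251, -0.3491, -0.3787, 0.2951, 0.6519, -0.6985]
V = J·q̇ = [0.4380, 0.4929, -0.3341, 0.2657, 0.3318, 0.6628]

0.4380 0.4929 -0.3341 0.2657 0.3318 0.6628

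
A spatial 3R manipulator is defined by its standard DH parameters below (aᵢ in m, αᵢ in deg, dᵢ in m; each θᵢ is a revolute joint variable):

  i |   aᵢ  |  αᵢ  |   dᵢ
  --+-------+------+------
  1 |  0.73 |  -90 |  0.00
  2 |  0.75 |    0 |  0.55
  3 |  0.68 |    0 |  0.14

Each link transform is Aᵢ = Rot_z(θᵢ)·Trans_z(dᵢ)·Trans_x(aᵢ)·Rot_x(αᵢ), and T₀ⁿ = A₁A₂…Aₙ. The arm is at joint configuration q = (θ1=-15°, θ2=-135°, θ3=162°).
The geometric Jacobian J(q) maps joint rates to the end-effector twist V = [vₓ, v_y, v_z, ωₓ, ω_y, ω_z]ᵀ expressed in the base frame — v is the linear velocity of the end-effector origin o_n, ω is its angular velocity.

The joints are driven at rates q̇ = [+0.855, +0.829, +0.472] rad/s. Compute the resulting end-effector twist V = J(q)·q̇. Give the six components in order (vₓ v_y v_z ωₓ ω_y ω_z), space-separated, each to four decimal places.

-0.3549 0.8081 -0.3486 0.3367 1.2567 0.8550

o_n = [0.9567, 0.4580, 0.2216]
J₁: ẑ×o_n = [-0.4580, 0.9567, 0.0000], ω = ẑ
J2: z=[0.2588, 0.9659, 0.0000] o=[0.7051, -0.1889, 0.0000] → [0.2141, -0.0574, -0.0756, 0.2588, 0.9659, 0.0000]
J3: z=[0.2588, 0.9659, 0.0000] o=[0.3352, 0.4796, 0.5303] → [-0.2982, 0.0799, -0.6059, 0.2588, 0.9659, 0.0000]
V = J·q̇ = [-0.3549, 0.8081, -0.3486, 0.3367, 1.2567, 0.8550]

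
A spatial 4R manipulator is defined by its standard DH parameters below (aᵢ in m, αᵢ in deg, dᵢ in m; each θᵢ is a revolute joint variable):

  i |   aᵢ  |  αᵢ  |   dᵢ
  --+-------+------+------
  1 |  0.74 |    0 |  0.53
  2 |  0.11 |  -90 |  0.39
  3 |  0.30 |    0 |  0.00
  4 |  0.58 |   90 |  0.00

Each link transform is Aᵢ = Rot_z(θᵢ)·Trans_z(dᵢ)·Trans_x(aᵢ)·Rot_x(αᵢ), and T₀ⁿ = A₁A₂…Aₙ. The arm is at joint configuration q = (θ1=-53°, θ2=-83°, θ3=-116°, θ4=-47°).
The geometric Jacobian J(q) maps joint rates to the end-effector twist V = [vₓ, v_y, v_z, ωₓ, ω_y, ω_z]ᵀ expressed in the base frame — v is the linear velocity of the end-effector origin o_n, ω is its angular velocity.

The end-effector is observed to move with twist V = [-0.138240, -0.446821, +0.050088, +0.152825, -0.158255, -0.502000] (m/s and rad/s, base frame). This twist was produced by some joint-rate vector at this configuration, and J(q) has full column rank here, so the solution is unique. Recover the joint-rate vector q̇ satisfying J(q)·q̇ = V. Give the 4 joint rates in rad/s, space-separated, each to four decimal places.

-0.7080 0.2060 -0.5470 0.7670

o_n = [0.8598, -0.1908, 1.3592]
J₁: ẑ×o_n = [0.1908, 0.8598, -0.0000], ω = ẑ
J2: z=[0.0000, 0.0000, 1.0000] o=[0.4453, -0.5910, 0.5300] → [-0.4002, 0.4145, 0.0000, 0.0000, 0.0000, 1.0000]
J3: z=[0.6947, -0.7193, 0.0000] o=[0.3662, -0.6674, 0.9200] → [-0.3159, -0.3051, 0.6862, 0.6947, -0.7193, 0.0000]
J4: z=[0.6947, -0.7193, 0.0000] o=[0.4608, -0.5760, 1.1896] → [-0.1220, -0.1178, 0.5547, 0.6947, -0.7193, 0.0000]
q̇ = J⁺·V = [-0.7080, 0.2060, -0.5470, 0.7670]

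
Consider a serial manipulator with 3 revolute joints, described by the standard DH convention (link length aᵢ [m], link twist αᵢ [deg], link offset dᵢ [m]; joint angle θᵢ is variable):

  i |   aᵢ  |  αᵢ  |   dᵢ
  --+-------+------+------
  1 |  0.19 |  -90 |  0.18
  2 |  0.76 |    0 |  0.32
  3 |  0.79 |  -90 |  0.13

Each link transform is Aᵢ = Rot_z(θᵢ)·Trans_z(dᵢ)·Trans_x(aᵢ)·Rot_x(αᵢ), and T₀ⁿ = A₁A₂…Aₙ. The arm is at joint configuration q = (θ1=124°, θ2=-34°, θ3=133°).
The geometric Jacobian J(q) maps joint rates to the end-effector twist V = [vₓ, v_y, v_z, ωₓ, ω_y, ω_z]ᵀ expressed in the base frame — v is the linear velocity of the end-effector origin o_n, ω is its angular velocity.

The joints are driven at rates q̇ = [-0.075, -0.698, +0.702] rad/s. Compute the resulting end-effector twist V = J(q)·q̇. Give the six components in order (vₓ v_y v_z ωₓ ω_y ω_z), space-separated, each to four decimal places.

o_n = [-0.7625, 0.3258, -0.1753]
J₁: ẑ×o_n = [-0.3258, -0.7625, 0.0000], ω = ẑ
J2: z=[-0.8290, -0.5592, 0.0000] o=[-0.1062, 0.1575, 0.1800] → [0.1987, -0.2945, -0.5065, -0.8290, -0.5592, 0.0000]
J3: z=[-0.8290, -0.5592, 0.0000] o=[-0.7239, 0.5009, 0.6050] → [0.4363, -0.6469, 0.1236, -0.8290, -0.5592, 0.0000]
V = J·q̇ = [0.1921, -0.1913, 0.4403, -0.0033, -0.0022, -0.0750]

0.1921 -0.1913 0.4403 -0.0033 -0.0022 -0.0750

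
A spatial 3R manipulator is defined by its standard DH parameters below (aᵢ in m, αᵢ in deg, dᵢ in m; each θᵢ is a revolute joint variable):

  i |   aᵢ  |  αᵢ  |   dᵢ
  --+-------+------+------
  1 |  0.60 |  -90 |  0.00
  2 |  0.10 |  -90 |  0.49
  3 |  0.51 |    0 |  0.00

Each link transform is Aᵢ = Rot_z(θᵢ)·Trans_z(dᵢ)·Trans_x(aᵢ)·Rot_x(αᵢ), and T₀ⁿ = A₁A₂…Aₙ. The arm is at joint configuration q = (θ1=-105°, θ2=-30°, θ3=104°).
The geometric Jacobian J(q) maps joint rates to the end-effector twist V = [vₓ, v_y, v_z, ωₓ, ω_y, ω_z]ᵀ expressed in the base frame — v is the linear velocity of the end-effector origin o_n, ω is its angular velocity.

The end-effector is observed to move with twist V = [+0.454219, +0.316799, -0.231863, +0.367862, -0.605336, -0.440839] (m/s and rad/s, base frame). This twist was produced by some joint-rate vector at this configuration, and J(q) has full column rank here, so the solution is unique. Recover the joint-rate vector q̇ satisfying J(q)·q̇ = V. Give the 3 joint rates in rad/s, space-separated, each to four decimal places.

0.4070 0.5120 0.9790

o_n = [-0.1547, -0.5587, -0.0117]
J₁: ẑ×o_n = [0.5587, -0.1547, 0.0000], ω = ẑ
J2: z=[0.9659, -0.2588, 0.0000] o=[-0.1553, -0.5796, 0.0000] → [0.0030, 0.0113, 0.0202, 0.9659, -0.2588, 0.0000]
J3: z=[-0.1294, -0.4830, -0.8660] o=[0.2956, -0.7900, 0.0500] → [0.2301, 0.3820, -0.2474, -0.1294, -0.4830, -0.8660]
q̇ = J⁺·V = [0.4070, 0.5120, 0.9790]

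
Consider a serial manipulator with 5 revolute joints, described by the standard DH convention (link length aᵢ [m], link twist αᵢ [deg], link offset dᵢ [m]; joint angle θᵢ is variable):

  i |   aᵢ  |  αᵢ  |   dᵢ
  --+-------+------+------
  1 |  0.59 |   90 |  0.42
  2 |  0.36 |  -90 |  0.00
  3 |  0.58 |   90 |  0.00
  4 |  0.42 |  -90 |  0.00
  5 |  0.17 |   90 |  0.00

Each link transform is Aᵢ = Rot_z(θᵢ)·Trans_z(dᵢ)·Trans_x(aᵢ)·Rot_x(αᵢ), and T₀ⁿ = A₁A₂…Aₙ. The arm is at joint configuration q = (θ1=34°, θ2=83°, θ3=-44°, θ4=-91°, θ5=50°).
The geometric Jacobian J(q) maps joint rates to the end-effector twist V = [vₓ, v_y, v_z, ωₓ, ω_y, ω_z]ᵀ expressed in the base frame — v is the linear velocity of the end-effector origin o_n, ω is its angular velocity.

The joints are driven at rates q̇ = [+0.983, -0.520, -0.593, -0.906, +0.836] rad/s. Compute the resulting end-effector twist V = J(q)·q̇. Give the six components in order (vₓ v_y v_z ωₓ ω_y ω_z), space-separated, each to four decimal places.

o_n = [1.1809, 0.4313, 1.2101]
J₁: ẑ×o_n = [-0.4313, 1.1809, 0.0000], ω = ẑ
J2: z=[0.5592, -0.8290, 0.0000] o=[0.4891, 0.3299, 0.4200] → [-0.6550, -0.4418, 0.6302, 0.5592, -0.8290, 0.0000]
J3: z=[-0.8229, -0.5550, 0.1219] o=[0.5255, 0.3545, 0.7773] → [-0.2496, 0.4360, 0.3006, -0.8229, -0.5550, 0.1219]
J4: z=[0.3321, -0.6437, -0.6895] o=[0.7930, 0.0489, 1.1914] → [0.2516, -0.2737, 0.3767, 0.3321, -0.6437, -0.6895]
J5: z=[0.4754, -0.5171, 0.7117] o=[1.1351, 0.2858, 1.1350] → [-0.1424, -0.0031, 0.0928, 0.4754, -0.5171, 0.7117]
V = J·q̇ = [-0.2823, 1.3774, -0.7696, 0.2938, 0.9111, 2.1304]

-0.2823 1.3774 -0.7696 0.2938 0.9111 2.1304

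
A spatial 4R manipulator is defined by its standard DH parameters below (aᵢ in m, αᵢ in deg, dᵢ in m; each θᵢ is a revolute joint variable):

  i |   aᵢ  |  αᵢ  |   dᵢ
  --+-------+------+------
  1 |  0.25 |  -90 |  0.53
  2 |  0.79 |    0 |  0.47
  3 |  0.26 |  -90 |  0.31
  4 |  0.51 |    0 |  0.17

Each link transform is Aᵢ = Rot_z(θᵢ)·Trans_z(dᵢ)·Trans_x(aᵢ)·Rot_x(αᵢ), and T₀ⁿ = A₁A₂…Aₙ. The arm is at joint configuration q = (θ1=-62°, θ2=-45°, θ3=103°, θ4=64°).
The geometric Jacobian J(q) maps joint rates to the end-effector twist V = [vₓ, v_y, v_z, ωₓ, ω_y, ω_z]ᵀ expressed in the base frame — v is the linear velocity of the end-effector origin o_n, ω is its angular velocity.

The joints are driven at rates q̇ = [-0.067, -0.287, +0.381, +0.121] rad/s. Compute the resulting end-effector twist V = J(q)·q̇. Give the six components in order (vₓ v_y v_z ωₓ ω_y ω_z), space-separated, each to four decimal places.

o_n = [0.7162, -0.6619, 0.5884]
J₁: ẑ×o_n = [0.6619, 0.7162, -0.0000], ω = ẑ
J2: z=[0.8829, 0.4695, 0.0000] o=[0.1174, -0.2207, 0.5300] → [0.0274, -0.0516, -0.6707, 0.8829, 0.4695, 0.0000]
J3: z=[0.8829, 0.4695, 0.0000] o=[0.7946, -0.4933, 1.0886] → [-0.2348, 0.4416, -0.1121, 0.8829, 0.4695, 0.0000]
J4: z=[-0.3981, 0.7488, -0.5299] o=[1.1330, -0.4694, 0.8681] → [-0.3114, 0.1095, 0.3887, -0.3981, 0.7488, -0.5299]
V = J·q̇ = [-0.1794, 0.1483, 0.1968, 0.0348, 0.1347, -0.1311]

-0.1794 0.1483 0.1968 0.0348 0.1347 -0.1311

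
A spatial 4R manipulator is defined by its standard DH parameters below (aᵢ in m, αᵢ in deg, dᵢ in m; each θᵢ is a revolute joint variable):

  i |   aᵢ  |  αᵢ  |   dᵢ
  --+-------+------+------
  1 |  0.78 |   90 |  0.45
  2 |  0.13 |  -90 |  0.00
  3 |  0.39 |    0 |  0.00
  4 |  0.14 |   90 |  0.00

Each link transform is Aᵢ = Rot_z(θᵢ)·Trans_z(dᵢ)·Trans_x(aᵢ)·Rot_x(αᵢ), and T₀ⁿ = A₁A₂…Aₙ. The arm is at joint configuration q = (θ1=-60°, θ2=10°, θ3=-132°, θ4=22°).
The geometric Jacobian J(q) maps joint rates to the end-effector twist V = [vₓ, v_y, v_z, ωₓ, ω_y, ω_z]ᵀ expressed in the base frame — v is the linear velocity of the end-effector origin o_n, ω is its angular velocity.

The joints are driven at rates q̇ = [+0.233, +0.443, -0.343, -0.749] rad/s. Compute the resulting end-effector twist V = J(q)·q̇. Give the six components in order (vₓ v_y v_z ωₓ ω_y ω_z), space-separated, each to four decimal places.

0.1809 0.2516 -0.1202 -0.2888 -0.3857 -0.8424

o_n = [-0.0630, -0.7337, 0.4189]
J₁: ẑ×o_n = [0.7337, -0.0630, 0.0000], ω = ẑ
J2: z=[-0.8660, -0.5000, 0.0000] o=[0.3900, -0.6755, 0.4500] → [0.0155, -0.0269, -0.1761, -0.8660, -0.5000, 0.0000]
J3: z=[-0.0868, 0.1504, 0.9848] o=[0.4540, -0.7864, 0.4726] → [-0.0600, -0.5138, 0.0732, -0.0868, 0.1504, 0.9848]
J4: z=[-0.0868, 0.1504, 0.9848] o=[0.0745, -0.7087, 0.4273] → [0.0233, -0.1361, 0.0228, -0.0868, 0.1504, 0.9848]
V = J·q̇ = [0.1809, 0.2516, -0.1202, -0.2888, -0.3857, -0.8424]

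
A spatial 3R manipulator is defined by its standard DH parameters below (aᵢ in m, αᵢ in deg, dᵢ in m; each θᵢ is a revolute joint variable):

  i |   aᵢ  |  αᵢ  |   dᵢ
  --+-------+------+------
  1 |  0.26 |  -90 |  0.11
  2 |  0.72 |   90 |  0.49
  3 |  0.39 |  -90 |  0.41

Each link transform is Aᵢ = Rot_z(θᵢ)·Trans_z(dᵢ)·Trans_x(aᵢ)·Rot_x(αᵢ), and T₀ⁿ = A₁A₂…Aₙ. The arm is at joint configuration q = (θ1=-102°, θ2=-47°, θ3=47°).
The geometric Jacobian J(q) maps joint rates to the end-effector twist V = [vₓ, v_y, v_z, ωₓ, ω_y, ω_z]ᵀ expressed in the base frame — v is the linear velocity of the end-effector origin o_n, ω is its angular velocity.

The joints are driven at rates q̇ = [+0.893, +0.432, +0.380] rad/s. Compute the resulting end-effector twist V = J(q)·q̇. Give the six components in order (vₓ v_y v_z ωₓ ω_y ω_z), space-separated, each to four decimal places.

0.7208 0.1881 -0.2402 0.4803 0.1820 1.1522

o_n = [0.6268, -0.7799, 1.1107]
J₁: ẑ×o_n = [0.7799, 0.6268, -0.0000], ω = ẑ
J2: z=[0.9781, -0.2079, 0.0000] o=[-0.0541, -0.2543, 0.1100] → [-0.2081, -0.9789, -0.3726, 0.9781, -0.2079, 0.0000]
J3: z=[0.1521, 0.7154, 0.6820] o=[0.3231, -0.8365, 0.6366] → [0.3006, 0.1350, -0.2086, 0.1521, 0.7154, 0.6820]
V = J·q̇ = [0.7208, 0.1881, -0.2402, 0.4803, 0.1820, 1.1522]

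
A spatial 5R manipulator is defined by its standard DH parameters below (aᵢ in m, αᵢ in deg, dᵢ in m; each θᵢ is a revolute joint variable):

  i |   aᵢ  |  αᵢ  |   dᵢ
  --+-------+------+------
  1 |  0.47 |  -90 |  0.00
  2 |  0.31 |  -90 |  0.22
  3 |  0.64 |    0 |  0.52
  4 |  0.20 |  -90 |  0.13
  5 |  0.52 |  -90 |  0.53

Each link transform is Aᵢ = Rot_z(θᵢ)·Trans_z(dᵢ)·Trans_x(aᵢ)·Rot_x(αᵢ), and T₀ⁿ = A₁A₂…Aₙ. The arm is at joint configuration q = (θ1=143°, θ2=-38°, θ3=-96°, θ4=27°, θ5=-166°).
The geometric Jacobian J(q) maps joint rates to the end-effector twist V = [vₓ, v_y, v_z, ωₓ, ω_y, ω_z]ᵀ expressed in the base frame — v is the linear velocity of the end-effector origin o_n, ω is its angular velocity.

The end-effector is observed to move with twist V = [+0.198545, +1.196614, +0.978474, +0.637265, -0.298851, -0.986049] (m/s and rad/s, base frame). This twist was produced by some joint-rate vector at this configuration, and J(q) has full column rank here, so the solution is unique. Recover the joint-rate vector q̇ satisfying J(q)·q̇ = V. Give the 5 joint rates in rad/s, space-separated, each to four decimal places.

o_n = [-1.3825, 0.5632, -0.2242]
J₁: ẑ×o_n = [-0.5632, -1.3825, 0.0000], ω = ẑ
J2: z=[-0.6018, -0.7986, 0.0000] o=[-0.3754, 0.2829, 0.0000] → [0.1791, -0.1349, -0.9731, -0.6018, -0.7986, 0.0000]
J3: z=[-0.4917, 0.3705, -0.7880] o=[-0.7029, 0.2542, 0.1909] → [0.0897, 0.3315, 0.0999, -0.4917, 0.3705, -0.7880]
J4: z=[-0.4917, 0.3705, -0.7880] o=[-1.2995, -0.0932, -0.2601] → [0.5306, 0.0831, -0.2920, -0.4917, 0.3705, -0.7880]
J5: z=[-0.3719, 0.7289, 0.5748] o=[-1.5209, -0.1602, -0.3184] → [-0.3471, 0.1145, -0.3698, -0.3719, 0.7289, 0.5748]
q̇ = J⁺·V = [-0.7880, -0.4000, 0.6320, -0.9000, -0.7120]

-0.7880 -0.4000 0.6320 -0.9000 -0.7120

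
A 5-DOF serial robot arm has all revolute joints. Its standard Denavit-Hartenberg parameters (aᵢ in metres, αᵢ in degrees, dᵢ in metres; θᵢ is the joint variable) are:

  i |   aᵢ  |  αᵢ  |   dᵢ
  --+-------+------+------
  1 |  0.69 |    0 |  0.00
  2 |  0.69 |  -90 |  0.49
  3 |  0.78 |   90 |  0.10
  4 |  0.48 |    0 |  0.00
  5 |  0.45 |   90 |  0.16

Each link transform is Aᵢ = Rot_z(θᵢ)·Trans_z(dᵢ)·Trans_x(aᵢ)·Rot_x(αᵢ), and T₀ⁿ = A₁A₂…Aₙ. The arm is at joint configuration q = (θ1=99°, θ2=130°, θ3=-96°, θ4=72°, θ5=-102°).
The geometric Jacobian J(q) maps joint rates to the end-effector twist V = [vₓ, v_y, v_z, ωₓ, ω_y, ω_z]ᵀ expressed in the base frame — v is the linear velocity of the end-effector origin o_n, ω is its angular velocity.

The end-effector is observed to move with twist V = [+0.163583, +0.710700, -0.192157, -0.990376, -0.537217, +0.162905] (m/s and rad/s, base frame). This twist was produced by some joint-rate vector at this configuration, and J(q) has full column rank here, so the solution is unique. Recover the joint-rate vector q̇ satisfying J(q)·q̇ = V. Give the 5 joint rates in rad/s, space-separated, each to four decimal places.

-0.2330 0.2850 -0.3950 -0.3580 -0.7030

o_n = [-0.1156, 0.1673, 1.7841]
J₁: ẑ×o_n = [-0.1673, -0.1156, 0.0000], ω = ẑ
J2: z=[0.0000, 0.0000, 1.0000] o=[-0.1079, 0.6815, 0.0000] → [0.5142, -0.0077, 0.0000, 0.0000, 0.0000, 1.0000]
J3: z=[0.7547, -0.6561, 0.0000] o=[-0.5606, 0.1608, 0.4900] → [-0.8490, -0.9767, 0.2969, 0.7547, -0.6561, 0.0000]
J4: z=[0.6525, 0.7506, -0.1045] o=[-0.4317, 0.1567, 1.2657] → [0.3902, -0.3712, -0.2302, 0.6525, 0.7506, -0.1045]
J5: z=[0.6525, 0.7506, -0.1045] o=[-0.0770, -0.1311, 1.4132] → [0.3095, -0.2379, 0.2238, 0.6525, 0.7506, -0.1045]
q̇ = J⁺·V = [-0.2330, 0.2850, -0.3950, -0.3580, -0.7030]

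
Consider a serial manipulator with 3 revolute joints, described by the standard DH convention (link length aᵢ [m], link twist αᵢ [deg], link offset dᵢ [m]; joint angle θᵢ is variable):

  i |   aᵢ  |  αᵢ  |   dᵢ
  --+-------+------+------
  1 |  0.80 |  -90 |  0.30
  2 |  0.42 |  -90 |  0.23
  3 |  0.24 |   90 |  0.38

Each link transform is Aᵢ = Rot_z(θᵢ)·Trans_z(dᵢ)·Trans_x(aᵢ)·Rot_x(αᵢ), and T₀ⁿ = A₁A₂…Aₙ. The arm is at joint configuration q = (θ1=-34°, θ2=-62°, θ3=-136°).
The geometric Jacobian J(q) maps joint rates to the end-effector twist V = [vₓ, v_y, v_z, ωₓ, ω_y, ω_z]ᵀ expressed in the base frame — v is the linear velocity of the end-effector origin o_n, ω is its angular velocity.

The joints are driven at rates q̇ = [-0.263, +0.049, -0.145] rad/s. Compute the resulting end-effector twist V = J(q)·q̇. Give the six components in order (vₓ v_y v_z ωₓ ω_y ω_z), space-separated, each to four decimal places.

-0.1194 -0.3468 -0.0435 -0.0787 0.1122 -0.1949

o_n = [1.2595, -0.3710, 0.3400]
J₁: ẑ×o_n = [0.3710, 1.2595, -0.0000], ω = ẑ
J2: z=[0.5592, 0.8290, 0.0000] o=[0.6632, -0.4474, 0.3000] → [0.0332, -0.0224, -0.4516, 0.5592, 0.8290, 0.0000]
J3: z=[0.7320, -0.4937, -0.4695] o=[0.9553, -0.3669, 0.6708] → [0.1614, 0.0994, 0.1472, 0.7320, -0.4937, -0.4695]
V = J·q̇ = [-0.1194, -0.3468, -0.0435, -0.0787, 0.1122, -0.1949]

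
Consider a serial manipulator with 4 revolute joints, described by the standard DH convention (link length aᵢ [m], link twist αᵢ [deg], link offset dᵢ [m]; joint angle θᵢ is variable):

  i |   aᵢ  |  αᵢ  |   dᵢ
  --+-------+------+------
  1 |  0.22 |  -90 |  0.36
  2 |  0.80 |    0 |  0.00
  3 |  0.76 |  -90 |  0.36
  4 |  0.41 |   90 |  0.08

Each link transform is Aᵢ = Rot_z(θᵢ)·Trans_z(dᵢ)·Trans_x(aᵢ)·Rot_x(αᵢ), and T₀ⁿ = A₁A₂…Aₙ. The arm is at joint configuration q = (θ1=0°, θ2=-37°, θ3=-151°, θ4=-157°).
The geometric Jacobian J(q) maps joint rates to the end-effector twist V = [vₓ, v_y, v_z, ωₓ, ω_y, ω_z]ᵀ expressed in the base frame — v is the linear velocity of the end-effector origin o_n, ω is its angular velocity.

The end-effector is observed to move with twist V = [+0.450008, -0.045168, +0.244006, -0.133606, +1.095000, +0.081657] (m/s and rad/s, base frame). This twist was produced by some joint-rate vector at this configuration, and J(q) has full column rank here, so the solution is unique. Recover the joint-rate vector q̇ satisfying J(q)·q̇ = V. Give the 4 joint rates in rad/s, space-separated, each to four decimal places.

o_n = [0.4689, 0.5202, 0.8674]
J₁: ẑ×o_n = [-0.5202, 0.4689, 0.0000], ω = ẑ
J2: z=[0.0000, 1.0000, 0.0000] o=[0.2200, 0.0000, 0.3600] → [0.5074, 0.0000, -0.2489, 0.0000, 1.0000, 0.0000]
J3: z=[0.0000, 1.0000, 0.0000] o=[0.8589, -0.0000, 0.8415] → [0.0260, -0.0000, 0.3900, 0.0000, 1.0000, 0.0000]
J4: z=[-0.1392, 0.0000, 0.9903] o=[0.1063, 0.3600, 0.7357] → [-0.1586, 0.3774, -0.0223, -0.1392, 0.0000, 0.9903]
q̇ = J⁺·V = [-0.8690, 0.2530, 0.8420, 0.9600]

-0.8690 0.2530 0.8420 0.9600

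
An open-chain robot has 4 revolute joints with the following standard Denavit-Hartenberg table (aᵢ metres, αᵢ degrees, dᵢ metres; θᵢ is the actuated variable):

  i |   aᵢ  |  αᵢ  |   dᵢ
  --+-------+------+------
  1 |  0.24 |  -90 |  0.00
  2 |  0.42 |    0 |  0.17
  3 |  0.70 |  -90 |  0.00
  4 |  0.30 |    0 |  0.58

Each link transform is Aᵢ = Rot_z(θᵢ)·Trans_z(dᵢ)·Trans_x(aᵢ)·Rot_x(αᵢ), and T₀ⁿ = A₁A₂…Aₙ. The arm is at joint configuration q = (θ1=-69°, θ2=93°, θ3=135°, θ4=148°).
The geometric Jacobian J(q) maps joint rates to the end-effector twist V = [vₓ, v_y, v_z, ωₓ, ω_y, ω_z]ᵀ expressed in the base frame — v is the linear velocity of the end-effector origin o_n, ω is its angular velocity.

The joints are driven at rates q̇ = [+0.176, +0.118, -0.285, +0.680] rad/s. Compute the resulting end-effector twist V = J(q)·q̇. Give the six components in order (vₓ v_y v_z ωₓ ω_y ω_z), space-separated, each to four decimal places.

o_n = [0.1360, -0.3236, 0.2998]
J₁: ẑ×o_n = [0.3236, 0.1360, -0.0000], ω = ẑ
J2: z=[0.9336, 0.3584, 0.0000] o=[0.0860, -0.2241, 0.0000] → [0.1074, -0.2799, -0.1109, 0.9336, 0.3584, 0.0000]
J3: z=[0.9336, 0.3584, 0.0000] o=[0.2368, -0.1426, -0.4194] → [0.2577, -0.6715, -0.1329, 0.9336, 0.3584, 0.0000]
J4: z=[0.2663, -0.6938, 0.6691] o=[0.0690, 0.2947, 0.1008] → [0.2756, -0.0081, -0.1181, 0.2663, -0.6938, 0.6691]
V = J·q̇ = [0.1836, 0.1767, -0.0556, 0.0252, -0.5316, 0.6310]

0.1836 0.1767 -0.0556 0.0252 -0.5316 0.6310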